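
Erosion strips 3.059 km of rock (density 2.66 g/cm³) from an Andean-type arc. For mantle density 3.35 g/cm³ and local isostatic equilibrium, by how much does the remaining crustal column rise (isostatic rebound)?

Unloading: uplift u = e ρ_c/ρ_m = 3.059 km × 2.66/3.35 = 2.43 km.

2.43 km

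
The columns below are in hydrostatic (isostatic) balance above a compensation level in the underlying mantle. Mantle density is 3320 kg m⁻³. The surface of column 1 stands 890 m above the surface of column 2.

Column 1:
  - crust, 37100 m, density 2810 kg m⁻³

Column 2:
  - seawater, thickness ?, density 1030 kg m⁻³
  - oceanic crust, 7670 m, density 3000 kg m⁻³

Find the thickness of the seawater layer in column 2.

5900 m

Take the compensation level at the base of the deeper column (depth z_c below the surface of column 1) and equate Σ ρ_i t_i down to z_c; mantle fills any gap and the z_c terms cancel.
Column 1: 37100×2810 + (z_c − 37100)×3320
Column 2: 890×0 + x×1030 + 7670×3000 + (z_c − 890 − 7670 − x)×3320
The z_c×3320 term appears on both sides and cancels. Collect the known terms of each column as K = Σ(ρt)_known − 3320 × (depth of known layers): K_1 = 104251000 − 3320×37100 = −18921000; K_2 = 23010000 − 3320×(890 + 7670) = −5409200.
Balance: K_1 = K_2 − x×(3320 − 1030), so x = (K_2 − K_1)/(3320 − 1030) = 13511800/2290 = 5900 m.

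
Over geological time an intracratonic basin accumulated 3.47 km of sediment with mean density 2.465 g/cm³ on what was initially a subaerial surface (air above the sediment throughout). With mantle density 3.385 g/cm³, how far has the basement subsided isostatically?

Subaerial load: s = t ρ_sed / ρ_m = 3.47 km × 2.465/3.385 = 2.53 km.

2.53 km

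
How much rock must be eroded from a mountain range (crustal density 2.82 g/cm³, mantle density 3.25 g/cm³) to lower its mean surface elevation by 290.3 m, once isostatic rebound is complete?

Net drop Δ = e − u = e − e ρ_c/ρ_m = e (ρ_m − ρ_c)/ρ_m.
e = Δ ρ_m/(ρ_m − ρ_c) = 290.3 m × 3.25/0.43 = 2190 m.

2190 m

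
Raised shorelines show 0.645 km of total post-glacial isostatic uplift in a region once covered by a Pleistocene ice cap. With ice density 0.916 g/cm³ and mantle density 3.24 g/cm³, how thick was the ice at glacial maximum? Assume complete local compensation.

u = t ρ_ice/ρ_m → t = u ρ_m/ρ_ice = 0.645 km × 3.24/0.916 = 2.28 km.

2.28 km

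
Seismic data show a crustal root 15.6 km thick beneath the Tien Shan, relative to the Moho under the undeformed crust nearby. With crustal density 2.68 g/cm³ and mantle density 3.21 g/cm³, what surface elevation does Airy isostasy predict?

Equating mass per unit area of the two columns: ρ_c h = (ρ_m − ρ_c) r.
h = r (ρ_m − ρ_c) / ρ_c = 15.6 km × (3.21 − 2.68) / 2.68 = 3.09 km.

3.09 km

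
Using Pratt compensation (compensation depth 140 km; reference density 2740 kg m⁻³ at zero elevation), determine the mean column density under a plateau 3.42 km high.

2670 kg m⁻³

Pratt balance: ρ_ref D = ρ (D + h).
ρ = ρ_ref D/(D + h) = 2740 × 140 km/(140 km + 3.42 km) = 2670 kg m⁻³.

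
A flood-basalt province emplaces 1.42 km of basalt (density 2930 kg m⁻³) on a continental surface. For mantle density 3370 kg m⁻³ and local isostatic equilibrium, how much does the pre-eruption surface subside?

Subaerial loading: s = t ρ_load / ρ_m.
s = 1.42 km × 2930/3370 = 1.23 km.

1.23 km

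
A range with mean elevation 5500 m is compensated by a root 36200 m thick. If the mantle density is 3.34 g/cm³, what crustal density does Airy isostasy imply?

ρ_c h = (ρ_m − ρ_c) r → ρ_c (h + r) = ρ_m r → ρ_c = ρ_m r / (h + r).
ρ_c = 3.34 × 36200 m / (5500 m + 36200 m) = 2.9 g/cm³.

2.9 g/cm³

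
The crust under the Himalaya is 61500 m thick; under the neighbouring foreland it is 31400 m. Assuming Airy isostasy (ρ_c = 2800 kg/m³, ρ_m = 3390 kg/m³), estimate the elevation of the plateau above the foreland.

5240 m

Excess crust Δ = 61500 m − 31400 m = 30100 m, split between elevation h and root r with h + r = Δ.
Airy balance ρ_c h = (ρ_m − ρ_c) r gives r = h ρ_c/(ρ_m − ρ_c), so h (1 + ρ_c/(ρ_m − ρ_c)) = Δ, i.e. h = Δ (ρ_m − ρ_c)/ρ_m.
h = 30100 m × 590/3390 = 5240 m.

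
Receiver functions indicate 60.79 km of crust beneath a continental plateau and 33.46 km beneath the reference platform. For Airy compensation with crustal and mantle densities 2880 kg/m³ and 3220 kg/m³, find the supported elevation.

2.89 km

Excess crust Δ = 60.79 km − 33.46 km = 27.33 km, split between elevation h and root r with h + r = Δ.
Airy balance ρ_c h = (ρ_m − ρ_c) r gives r = h ρ_c/(ρ_m − ρ_c), so h (1 + ρ_c/(ρ_m − ρ_c)) = Δ, i.e. h = Δ (ρ_m − ρ_c)/ρ_m.
h = 27.33 km × 340/3220 = 2.89 km.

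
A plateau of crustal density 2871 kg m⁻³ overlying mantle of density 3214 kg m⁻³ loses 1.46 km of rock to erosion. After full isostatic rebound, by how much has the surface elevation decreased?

0.156 km

Rebound u = e ρ_c/ρ_m = 1.46 km × 2871/3214 = 1.304 km.
Net surface drop = e − u = 1.46 km − 1.304 km = e (ρ_m − ρ_c)/ρ_m = 0.156 km.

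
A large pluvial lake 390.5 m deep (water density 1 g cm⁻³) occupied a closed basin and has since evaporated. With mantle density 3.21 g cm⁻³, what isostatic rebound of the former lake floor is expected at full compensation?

u = d ρ_w/ρ_m = 390.5 m × 1/3.21 = 122 m.

122 m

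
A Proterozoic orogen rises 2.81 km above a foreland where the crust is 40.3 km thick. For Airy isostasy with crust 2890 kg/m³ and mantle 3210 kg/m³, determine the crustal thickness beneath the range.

Root depth r = h ρ_c / (ρ_m − ρ_c) = 2.81 km × 2890 / 320 = 25.38 km.
Total thickness = T + h + r = 40.3 km + 2.81 km + 25.38 km = 68.5 km.

68.5 km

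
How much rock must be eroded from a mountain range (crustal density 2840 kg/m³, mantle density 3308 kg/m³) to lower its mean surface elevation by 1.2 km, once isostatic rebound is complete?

8.48 km

Net drop Δ = e − u = e − e ρ_c/ρ_m = e (ρ_m − ρ_c)/ρ_m.
e = Δ ρ_m/(ρ_m − ρ_c) = 1.2 km × 3308/468 = 8.48 km.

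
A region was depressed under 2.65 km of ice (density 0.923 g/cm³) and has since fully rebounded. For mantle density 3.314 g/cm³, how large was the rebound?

0.738 km

Removing the load lets mantle flow back in; uplift u satisfies ρ_ice t = ρ_m u.
u = t ρ_ice/ρ_m = 2.65 km × 0.923/3.314 = 0.738 km.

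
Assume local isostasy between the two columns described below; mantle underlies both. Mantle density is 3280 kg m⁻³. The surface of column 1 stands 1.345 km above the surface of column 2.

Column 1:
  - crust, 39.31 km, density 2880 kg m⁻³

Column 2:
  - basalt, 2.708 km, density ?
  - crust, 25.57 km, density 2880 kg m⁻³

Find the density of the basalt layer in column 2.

2880 kg m⁻³

Take the compensation level at the base of the deeper column (depth z_c below the surface of column 1) and equate Σ ρ_i t_i down to z_c; mantle fills any gap and the z_c terms cancel.
Column 1: 39.31×2880 + (z_c − 39.31)×3280
Column 2: 1.345×0 + 2.708×ρ + 25.57×2880 + (z_c − 1.345 − 28.278)×3280
The z_c×3280 term appears on both sides and cancels. Collect the known terms of each column as K = Σ(ρt)_known − 3280 × (depth of known layers): K_1 = 113212.8 − 3280×39.31 = −15724; K_2 = 73641.6 − 3280×(1.345 + 28.278) = −23521.84.
Balance: K_1 = K_2 + 2.708×ρ, so ρ = (K_1 − K_2)/2.708 = 7797.84/2.708 = 2880 kg m⁻³.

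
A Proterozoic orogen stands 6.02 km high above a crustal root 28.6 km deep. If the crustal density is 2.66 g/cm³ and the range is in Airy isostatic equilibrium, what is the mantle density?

3.22 g/cm³

Airy balance: ρ_c h = (ρ_m − ρ_c) r → ρ_m = ρ_c (1 + h/r).
ρ_m = 2.66 × (1 + 6.02 km/28.6 km) = 3.22 g/cm³.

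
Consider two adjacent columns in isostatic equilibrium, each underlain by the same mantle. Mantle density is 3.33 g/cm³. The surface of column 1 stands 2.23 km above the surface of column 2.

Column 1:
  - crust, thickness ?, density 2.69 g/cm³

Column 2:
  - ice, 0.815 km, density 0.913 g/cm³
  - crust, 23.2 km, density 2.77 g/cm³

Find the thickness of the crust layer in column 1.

Take the compensation level at the base of the deeper column (depth z_c below the surface of column 1) and equate Σ ρ_i t_i down to z_c; mantle fills any gap and the z_c terms cancel.
Column 1: x×2.69 + (z_c − 0 − x)×3.33
Column 2: 2.23×0 + 0.815×0.913 + 23.2×2.77 + (z_c − 2.23 − 24.015)×3.33
The z_c×3.33 term appears on both sides and cancels. Collect the known terms of each column as K = Σ(ρt)_known − 3.33 × (depth of known layers): K_1 = 0 − 3.33×0 = 0; K_2 = 65.008095 − 3.33×(2.23 + 24.015) = −22.387755.
Balance: K_1 − x×(3.33 − 2.69) = K_2, so x = (K_1 − K_2)/(3.33 − 2.69) = 22.3878/0.64 = 35 km.

35 km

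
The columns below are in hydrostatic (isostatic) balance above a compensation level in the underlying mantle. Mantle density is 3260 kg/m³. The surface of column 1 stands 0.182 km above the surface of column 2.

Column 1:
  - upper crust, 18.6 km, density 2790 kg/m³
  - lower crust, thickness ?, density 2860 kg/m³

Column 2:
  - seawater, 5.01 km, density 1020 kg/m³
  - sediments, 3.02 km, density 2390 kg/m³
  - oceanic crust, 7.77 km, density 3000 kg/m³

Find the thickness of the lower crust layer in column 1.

19.3 km

Take the compensation level at the base of the deeper column (depth z_c below the surface of column 1) and equate Σ ρ_i t_i down to z_c; mantle fills any gap and the z_c terms cancel.
Column 1: 18.6×2790 + x×2860 + (z_c − 18.6 − x)×3260
Column 2: 0.182×0 + 5.01×1020 + 3.02×2390 + 7.77×3000 + (z_c − 0.182 − 15.8)×3260
The z_c×3260 term appears on both sides and cancels. Collect the known terms of each column as K = Σ(ρt)_known − 3260 × (depth of known layers): K_1 = 51894 − 3260×18.6 = −8742; K_2 = 35638 − 3260×(0.182 + 15.8) = −16463.32.
Balance: K_1 − x×(3260 − 2860) = K_2, so x = (K_1 − K_2)/(3260 − 2860) = 7721.32/400 = 19.3 km.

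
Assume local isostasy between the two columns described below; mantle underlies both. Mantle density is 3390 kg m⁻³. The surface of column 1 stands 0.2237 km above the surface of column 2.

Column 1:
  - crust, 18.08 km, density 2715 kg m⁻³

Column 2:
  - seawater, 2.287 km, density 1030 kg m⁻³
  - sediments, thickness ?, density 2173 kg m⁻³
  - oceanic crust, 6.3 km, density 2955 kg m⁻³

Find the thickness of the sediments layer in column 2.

2.72 km

Take the compensation level at the base of the deeper column (depth z_c below the surface of column 1) and equate Σ ρ_i t_i down to z_c; mantle fills any gap and the z_c terms cancel.
Column 1: 18.08×2715 + (z_c − 18.08)×3390
Column 2: 0.2237×0 + 2.287×1030 + x×2173 + 6.3×2955 + (z_c − 0.2237 − 8.587 − x)×3390
The z_c×3390 term appears on both sides and cancels. Collect the known terms of each column as K = Σ(ρt)_known − 3390 × (depth of known layers): K_1 = 49087.2 − 3390×18.08 = −12204; K_2 = 20972.11 − 3390×(0.2237 + 8.587) = −8896.163.
Balance: K_1 = K_2 − x×(3390 − 2173), so x = (K_2 − K_1)/(3390 − 2173) = 3307.84/1217 = 2.72 km.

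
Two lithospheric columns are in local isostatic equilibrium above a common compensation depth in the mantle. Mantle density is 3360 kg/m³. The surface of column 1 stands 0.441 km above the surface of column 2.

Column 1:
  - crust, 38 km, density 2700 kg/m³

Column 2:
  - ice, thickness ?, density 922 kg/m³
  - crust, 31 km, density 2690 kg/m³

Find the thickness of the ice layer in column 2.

1.16 km

Take the compensation level at the base of the deeper column (depth z_c below the surface of column 1) and equate Σ ρ_i t_i down to z_c; mantle fills any gap and the z_c terms cancel.
Column 1: 38×2700 + (z_c − 38)×3360
Column 2: 0.441×0 + x×922 + 31×2690 + (z_c − 0.441 − 31 − x)×3360
The z_c×3360 term appears on both sides and cancels. Collect the known terms of each column as K = Σ(ρt)_known − 3360 × (depth of known layers): K_1 = 102600 − 3360×38 = −25080; K_2 = 83390 − 3360×(0.441 + 31) = −22251.76.
Balance: K_1 = K_2 − x×(3360 − 922), so x = (K_2 − K_1)/(3360 − 922) = 2828.24/2438 = 1.16 km.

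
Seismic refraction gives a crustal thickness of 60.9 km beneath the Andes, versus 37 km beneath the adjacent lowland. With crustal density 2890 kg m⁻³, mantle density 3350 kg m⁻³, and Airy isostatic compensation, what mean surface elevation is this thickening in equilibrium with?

3.28 km

Excess crust Δ = 60.9 km − 37 km = 23.9 km, split between elevation h and root r with h + r = Δ.
Airy balance ρ_c h = (ρ_m − ρ_c) r gives r = h ρ_c/(ρ_m − ρ_c), so h (1 + ρ_c/(ρ_m − ρ_c)) = Δ, i.e. h = Δ (ρ_m − ρ_c)/ρ_m.
h = 23.9 km × 460/3350 = 3.28 km.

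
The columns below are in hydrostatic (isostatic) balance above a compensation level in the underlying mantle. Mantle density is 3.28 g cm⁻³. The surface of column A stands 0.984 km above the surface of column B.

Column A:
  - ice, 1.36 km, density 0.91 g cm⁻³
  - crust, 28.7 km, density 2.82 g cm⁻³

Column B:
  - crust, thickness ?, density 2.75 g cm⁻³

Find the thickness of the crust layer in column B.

24.9 km

Take the compensation level at the base of the deeper column (depth z_c below the surface of column A) and equate Σ ρ_i t_i down to z_c; mantle fills any gap and the z_c terms cancel.
Column A: 1.36×0.91 + 28.7×2.82 + (z_c − 30.06)×3.28
Column B: 0.984×0 + x×2.75 + (z_c − 0.984 − 0 − x)×3.28
The z_c×3.28 term appears on both sides and cancels. Collect the known terms of each column as K = Σ(ρt)_known − 3.28 × (depth of known layers): K_A = 82.1716 − 3.28×30.06 = −16.4252; K_B = 0 − 3.28×(0.984 + 0) = −3.22752.
Balance: K_A = K_B − x×(3.28 − 2.75), so x = (K_B − K_A)/(3.28 − 2.75) = 13.1977/0.53 = 24.9 km.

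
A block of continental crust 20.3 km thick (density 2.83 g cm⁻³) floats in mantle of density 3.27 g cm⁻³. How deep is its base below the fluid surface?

17.6 km

Draft d = t ρ_obj/ρ_fluid = 20.3 km × 2.83/3.27 = 17.6 km.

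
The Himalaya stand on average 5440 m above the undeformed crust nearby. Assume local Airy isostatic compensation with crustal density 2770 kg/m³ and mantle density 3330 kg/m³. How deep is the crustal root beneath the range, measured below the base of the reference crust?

26900 m

By Archimedes' principle applied to the lithosphere: the weight of the topography is balanced by the buoyancy of the root, ρ_c h = (ρ_m − ρ_c) r.
r = h · ρ_c / (ρ_m − ρ_c) = 5440 m × 2770 / (3330 − 2770) = 26900 m.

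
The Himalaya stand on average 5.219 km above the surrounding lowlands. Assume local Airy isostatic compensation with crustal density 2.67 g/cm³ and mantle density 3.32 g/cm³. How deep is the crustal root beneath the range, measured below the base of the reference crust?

In Airy isostatic equilibrium: the weight of the topography is balanced by the buoyancy of the root, ρ_c h = (ρ_m − ρ_c) r.
r = h · ρ_c / (ρ_m − ρ_c) = 5.219 km × 2.67 / (3.32 − 2.67) = 21.4 km.

21.4 km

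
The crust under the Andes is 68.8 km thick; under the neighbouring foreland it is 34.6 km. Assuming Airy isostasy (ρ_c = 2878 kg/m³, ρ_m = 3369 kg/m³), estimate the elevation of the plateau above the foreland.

4.98 km

Excess crust Δ = 68.8 km − 34.6 km = 34.2 km, split between elevation h and root r with h + r = Δ.
Airy balance ρ_c h = (ρ_m − ρ_c) r gives r = h ρ_c/(ρ_m − ρ_c), so h (1 + ρ_c/(ρ_m − ρ_c)) = Δ, i.e. h = Δ (ρ_m − ρ_c)/ρ_m.
h = 34.2 km × 491/3369 = 4.98 km.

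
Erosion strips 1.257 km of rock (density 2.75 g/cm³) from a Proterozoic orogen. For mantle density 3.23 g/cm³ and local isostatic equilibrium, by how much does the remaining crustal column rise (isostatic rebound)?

Unloading: uplift u = e ρ_c/ρ_m = 1.257 km × 2.75/3.23 = 1.07 km.

1.07 km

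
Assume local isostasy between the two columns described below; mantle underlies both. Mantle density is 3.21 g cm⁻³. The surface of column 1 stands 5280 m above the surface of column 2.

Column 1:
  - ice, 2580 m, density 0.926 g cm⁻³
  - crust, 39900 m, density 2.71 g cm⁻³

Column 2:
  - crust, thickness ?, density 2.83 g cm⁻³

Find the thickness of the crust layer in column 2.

23400 m

Take the compensation level at the base of the deeper column (depth z_c below the surface of column 1) and equate Σ ρ_i t_i down to z_c; mantle fills any gap and the z_c terms cancel.
Column 1: 2580×0.926 + 39900×2.71 + (z_c − 42480)×3.21
Column 2: 5280×0 + x×2.83 + (z_c − 5280 − 0 − x)×3.21
The z_c×3.21 term appears on both sides and cancels. Collect the known terms of each column as K = Σ(ρt)_known − 3.21 × (depth of known layers): K_1 = 110518.08 − 3.21×42480 = −25842.72; K_2 = 0 − 3.21×(5280 + 0) = −16948.8.
Balance: K_1 = K_2 − x×(3.21 − 2.83), so x = (K_2 − K_1)/(3.21 − 2.83) = 8893.92/0.38 = 23400 m.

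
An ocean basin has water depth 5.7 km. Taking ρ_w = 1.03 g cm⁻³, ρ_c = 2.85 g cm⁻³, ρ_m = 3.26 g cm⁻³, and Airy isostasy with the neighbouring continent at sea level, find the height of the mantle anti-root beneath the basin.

Isostatic balance requires: replacing crust with seawater at the top is compensated by replacing crust with mantle at the base: d (ρ_c − ρ_w) = a (ρ_m − ρ_c).
a = d (ρ_c − ρ_w)/(ρ_m − ρ_c) = 5.7 km × 1.82/0.41 = 25.3 km.

25.3 km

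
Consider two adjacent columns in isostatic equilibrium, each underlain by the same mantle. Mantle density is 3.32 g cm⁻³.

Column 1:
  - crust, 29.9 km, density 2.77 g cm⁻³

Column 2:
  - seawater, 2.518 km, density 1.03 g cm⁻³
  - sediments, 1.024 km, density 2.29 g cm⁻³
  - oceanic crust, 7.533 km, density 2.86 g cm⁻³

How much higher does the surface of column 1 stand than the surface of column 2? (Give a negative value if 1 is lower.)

1.86 km

For any compensation level in the mantle, the mantle terms cancel and isostasy reduces to e = (Σt_1 − Σt_2) − (Σ(ρt)_1 − Σ(ρt)_2) / ρ_m.
Σt_1 = 29.9 km; Σt_2 = 11.075 km; Σ(ρt)_1 = 82.823; Σ(ρt)_2 = 26.48288 (in km·g cm⁻³).
e = (29.9 − 11.075) − (82.823 − 26.48288) / 3.32 = 1.86 km.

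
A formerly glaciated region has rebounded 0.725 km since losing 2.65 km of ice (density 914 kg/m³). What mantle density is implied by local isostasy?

3340 kg/m³

ρ_m = ρ_ice t / u = 914 × 2.65 km/0.725 km = 3340 kg/m³.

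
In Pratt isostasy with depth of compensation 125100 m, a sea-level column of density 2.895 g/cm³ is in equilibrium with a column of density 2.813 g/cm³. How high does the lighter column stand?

3650 m

ρ_ref D = ρ (D + h) → h = D (ρ_ref − ρ)/ρ.
h = 125100 m × (2.895 − 2.813)/2.813 = 3650 m.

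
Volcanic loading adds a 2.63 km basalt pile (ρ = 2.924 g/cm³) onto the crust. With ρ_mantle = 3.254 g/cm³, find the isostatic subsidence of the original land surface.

2.36 km

Subaerial loading: s = t ρ_load / ρ_m.
s = 2.63 km × 2.924/3.254 = 2.36 km.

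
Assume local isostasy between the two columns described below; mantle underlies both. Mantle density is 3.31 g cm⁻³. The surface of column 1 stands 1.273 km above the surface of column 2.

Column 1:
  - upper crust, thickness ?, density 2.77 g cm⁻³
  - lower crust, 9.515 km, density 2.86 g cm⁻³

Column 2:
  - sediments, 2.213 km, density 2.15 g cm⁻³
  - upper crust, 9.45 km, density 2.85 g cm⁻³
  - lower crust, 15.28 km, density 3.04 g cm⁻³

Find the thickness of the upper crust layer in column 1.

20.3 km

Take the compensation level at the base of the deeper column (depth z_c below the surface of column 1) and equate Σ ρ_i t_i down to z_c; mantle fills any gap and the z_c terms cancel.
Column 1: x×2.77 + 9.515×2.86 + (z_c − 9.515 − x)×3.31
Column 2: 1.273×0 + 2.213×2.15 + 9.45×2.85 + 15.28×3.04 + (z_c − 1.273 − 26.943)×3.31
The z_c×3.31 term appears on both sides and cancels. Collect the known terms of each column as K = Σ(ρt)_known − 3.31 × (depth of known layers): K_1 = 27.2129 − 3.31×9.515 = −4.28175; K_2 = 78.14165 − 3.31×(1.273 + 26.943) = −15.25331.
Balance: K_1 − x×(3.31 − 2.77) = K_2, so x = (K_1 − K_2)/(3.31 − 2.77) = 10.9716/0.54 = 20.3 km.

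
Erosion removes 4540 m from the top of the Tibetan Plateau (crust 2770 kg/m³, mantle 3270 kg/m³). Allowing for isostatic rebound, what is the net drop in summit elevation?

Rebound u = e ρ_c/ρ_m = 4540 m × 2770/3270 = 3846 m.
Net surface drop = e − u = 4540 m − 3846 m = e (ρ_m − ρ_c)/ρ_m = 694 m.

694 m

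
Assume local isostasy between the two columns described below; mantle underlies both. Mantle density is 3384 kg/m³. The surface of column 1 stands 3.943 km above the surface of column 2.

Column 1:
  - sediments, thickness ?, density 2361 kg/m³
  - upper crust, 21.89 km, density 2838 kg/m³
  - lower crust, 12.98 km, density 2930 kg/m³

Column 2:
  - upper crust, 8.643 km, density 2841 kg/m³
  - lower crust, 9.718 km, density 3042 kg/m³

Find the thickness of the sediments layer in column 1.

3.44 km

Take the compensation level at the base of the deeper column (depth z_c below the surface of column 1) and equate Σ ρ_i t_i down to z_c; mantle fills any gap and the z_c terms cancel.
Column 1: x×2361 + 21.89×2838 + 12.98×2930 + (z_c − 34.87 − x)×3384
Column 2: 3.943×0 + 8.643×2841 + 9.718×3042 + (z_c − 3.943 − 18.361)×3384
The z_c×3384 term appears on both sides and cancels. Collect the known terms of each column as K = Σ(ρt)_known − 3384 × (depth of known layers): K_1 = 100155.22 − 3384×34.87 = −17844.86; K_2 = 54116.919 − 3384×(3.943 + 18.361) = −21359.817.
Balance: K_1 − x×(3384 − 2361) = K_2, so x = (K_1 − K_2)/(3384 − 2361) = 3514.96/1023 = 3.44 km.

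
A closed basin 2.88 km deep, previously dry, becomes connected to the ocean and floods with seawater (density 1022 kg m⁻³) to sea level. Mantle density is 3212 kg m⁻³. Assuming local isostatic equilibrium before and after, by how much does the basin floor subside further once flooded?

After flooding the water column is d + s deep. Its weight must equal the weight of mantle displaced by the extra subsidence s: (d + s) ρ_w = s ρ_m.
s = d ρ_w / (ρ_m − ρ_w) = 2.88 km × 1022/(3212 − 1022) = 1.34 km.

1.34 km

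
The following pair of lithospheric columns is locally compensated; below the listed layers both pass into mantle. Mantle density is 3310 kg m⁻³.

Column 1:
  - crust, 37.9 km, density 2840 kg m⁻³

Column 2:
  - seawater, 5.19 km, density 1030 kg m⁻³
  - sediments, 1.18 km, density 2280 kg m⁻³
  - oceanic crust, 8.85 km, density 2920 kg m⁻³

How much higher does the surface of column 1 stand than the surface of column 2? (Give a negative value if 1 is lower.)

0.397 km

For any compensation level in the mantle, the mantle terms cancel and isostasy reduces to e = (Σt_1 − Σt_2) − (Σ(ρt)_1 − Σ(ρt)_2) / ρ_m.
Σt_1 = 37.9 km; Σt_2 = 15.22 km; Σ(ρt)_1 = 107636; Σ(ρt)_2 = 33878.1 (in km·kg m⁻³).
e = (37.9 − 15.22) − (107636 − 33878.1) / 3310 = 0.397 km.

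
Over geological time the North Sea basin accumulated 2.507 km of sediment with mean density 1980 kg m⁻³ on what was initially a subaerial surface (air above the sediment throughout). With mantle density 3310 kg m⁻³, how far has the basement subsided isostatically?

Subaerial load: s = t ρ_sed / ρ_m = 2.507 km × 1980/3310 = 1.5 km.

1.5 km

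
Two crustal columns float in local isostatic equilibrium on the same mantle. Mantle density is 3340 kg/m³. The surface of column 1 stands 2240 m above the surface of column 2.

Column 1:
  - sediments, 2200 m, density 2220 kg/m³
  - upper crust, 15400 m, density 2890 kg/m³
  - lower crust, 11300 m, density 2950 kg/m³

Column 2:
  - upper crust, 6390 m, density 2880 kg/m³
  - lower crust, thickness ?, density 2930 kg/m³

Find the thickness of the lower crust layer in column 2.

8240 m

Take the compensation level at the base of the deeper column (depth z_c below the surface of column 1) and equate Σ ρ_i t_i down to z_c; mantle fills any gap and the z_c terms cancel.
Column 1: 2200×2220 + 15400×2890 + 11300×2950 + (z_c − 28900)×3340
Column 2: 2240×0 + 6390×2880 + x×2930 + (z_c − 2240 − 6390 − x)×3340
The z_c×3340 term appears on both sides and cancels. Collect the known terms of each column as K = Σ(ρt)_known − 3340 × (depth of known layers): K_1 = 82725000 − 3340×28900 = −13801000; K_2 = 18403200 − 3340×(2240 + 6390) = −10421000.
Balance: K_1 = K_2 − x×(3340 − 2930), so x = (K_2 − K_1)/(3340 − 2930) = 3380000/410 = 8240 m.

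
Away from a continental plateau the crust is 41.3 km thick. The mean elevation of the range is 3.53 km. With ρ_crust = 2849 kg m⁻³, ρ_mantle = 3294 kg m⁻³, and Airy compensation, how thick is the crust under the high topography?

67.4 km

Root depth r = h ρ_c / (ρ_m − ρ_c) = 3.53 km × 2849 / 445 = 22.6 km.
Total thickness = T + h + r = 41.3 km + 3.53 km + 22.6 km = 67.4 km.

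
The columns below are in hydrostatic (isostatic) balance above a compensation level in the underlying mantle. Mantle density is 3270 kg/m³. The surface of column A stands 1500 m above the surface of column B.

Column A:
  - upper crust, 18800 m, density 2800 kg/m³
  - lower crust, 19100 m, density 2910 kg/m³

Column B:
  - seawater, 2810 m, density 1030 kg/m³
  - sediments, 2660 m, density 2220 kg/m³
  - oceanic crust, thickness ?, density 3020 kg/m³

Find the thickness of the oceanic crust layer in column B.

Take the compensation level at the base of the deeper column (depth z_c below the surface of column A) and equate Σ ρ_i t_i down to z_c; mantle fills any gap and the z_c terms cancel.
Column A: 18800×2800 + 19100×2910 + (z_c − 37900)×3270
Column B: 1500×0 + 2810×1030 + 2660×2220 + x×3020 + (z_c − 1500 − 5470 − x)×3270
The z_c×3270 term appears on both sides and cancels. Collect the known terms of each column as K = Σ(ρt)_known − 3270 × (depth of known layers): K_A = 108221000 − 3270×37900 = −15712000; K_B = 8799500 − 3270×(1500 + 5470) = −13992400.
Balance: K_A = K_B − x×(3270 − 3020), so x = (K_B − K_A)/(3270 − 3020) = 1719600/250 = 6880 m.

6880 m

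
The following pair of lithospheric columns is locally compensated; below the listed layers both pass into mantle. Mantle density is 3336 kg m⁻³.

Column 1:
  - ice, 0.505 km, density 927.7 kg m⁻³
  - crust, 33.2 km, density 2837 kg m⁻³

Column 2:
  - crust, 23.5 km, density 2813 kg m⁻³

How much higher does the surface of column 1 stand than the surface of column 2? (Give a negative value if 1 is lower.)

1.65 km

For any compensation level in the mantle, the mantle terms cancel and isostasy reduces to e = (Σt_1 − Σt_2) − (Σ(ρt)_1 − Σ(ρt)_2) / ρ_m.
Σt_1 = 33.705 km; Σt_2 = 23.5 km; Σ(ρt)_1 = 94656.8885; Σ(ρt)_2 = 66105.5 (in km·kg m⁻³).
e = (33.705 − 23.5) − (94656.8885 − 66105.5) / 3336 = 1.65 km.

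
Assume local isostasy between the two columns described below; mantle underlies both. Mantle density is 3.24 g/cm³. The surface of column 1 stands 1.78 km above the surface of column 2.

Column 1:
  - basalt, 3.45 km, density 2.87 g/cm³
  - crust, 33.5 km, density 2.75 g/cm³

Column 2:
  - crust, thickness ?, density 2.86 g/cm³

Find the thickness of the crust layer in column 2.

31.4 km

Take the compensation level at the base of the deeper column (depth z_c below the surface of column 1) and equate Σ ρ_i t_i down to z_c; mantle fills any gap and the z_c terms cancel.
Column 1: 3.45×2.87 + 33.5×2.75 + (z_c − 36.95)×3.24
Column 2: 1.78×0 + x×2.86 + (z_c − 1.78 − 0 − x)×3.24
The z_c×3.24 term appears on both sides and cancels. Collect the known terms of each column as K = Σ(ρt)_known − 3.24 × (depth of known layers): K_1 = 102.0265 − 3.24×36.95 = −17.6915; K_2 = 0 − 3.24×(1.78 + 0) = −5.7672.
Balance: K_1 = K_2 − x×(3.24 − 2.86), so x = (K_2 − K_1)/(3.24 − 2.86) = 11.9243/0.38 = 31.4 km.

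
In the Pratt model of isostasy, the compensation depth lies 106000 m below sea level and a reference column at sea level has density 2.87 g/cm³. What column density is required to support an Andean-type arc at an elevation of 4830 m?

Pratt balance: ρ_ref D = ρ (D + h).
ρ = ρ_ref D/(D + h) = 2.87 × 106000 m/(106000 m + 4830 m) = 2.74 g/cm³.

2.74 g/cm³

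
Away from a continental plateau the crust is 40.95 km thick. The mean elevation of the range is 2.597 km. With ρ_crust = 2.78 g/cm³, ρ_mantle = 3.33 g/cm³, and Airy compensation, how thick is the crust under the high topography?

56.7 km

Root depth r = h ρ_c / (ρ_m − ρ_c) = 2.597 km × 2.78 / 0.55 = 13.13 km.
Total thickness = T + h + r = 40.95 km + 2.597 km + 13.13 km = 56.7 km.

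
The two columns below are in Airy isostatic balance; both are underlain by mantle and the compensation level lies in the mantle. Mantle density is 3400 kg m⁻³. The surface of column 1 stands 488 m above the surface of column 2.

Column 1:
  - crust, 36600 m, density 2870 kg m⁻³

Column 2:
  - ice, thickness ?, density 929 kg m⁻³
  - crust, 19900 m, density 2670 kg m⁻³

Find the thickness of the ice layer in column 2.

Take the compensation level at the base of the deeper column (depth z_c below the surface of column 1) and equate Σ ρ_i t_i down to z_c; mantle fills any gap and the z_c terms cancel.
Column 1: 36600×2870 + (z_c − 36600)×3400
Column 2: 488×0 + x×929 + 19900×2670 + (z_c − 488 − 19900 − x)×3400
The z_c×3400 term appears on both sides and cancels. Collect the known terms of each column as K = Σ(ρt)_known − 3400 × (depth of known layers): K_1 = 105042000 − 3400×36600 = −19398000; K_2 = 53133000 − 3400×(488 + 19900) = −16186200.
Balance: K_1 = K_2 − x×(3400 − 929), so x = (K_2 − K_1)/(3400 − 929) = 3211800/2471 = 1300 m.

1300 m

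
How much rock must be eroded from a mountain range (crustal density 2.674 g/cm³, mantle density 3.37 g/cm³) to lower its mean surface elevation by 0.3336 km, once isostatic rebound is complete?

1.62 km

Net drop Δ = e − u = e − e ρ_c/ρ_m = e (ρ_m − ρ_c)/ρ_m.
e = Δ ρ_m/(ρ_m − ρ_c) = 0.3336 km × 3.37/0.696 = 1.62 km.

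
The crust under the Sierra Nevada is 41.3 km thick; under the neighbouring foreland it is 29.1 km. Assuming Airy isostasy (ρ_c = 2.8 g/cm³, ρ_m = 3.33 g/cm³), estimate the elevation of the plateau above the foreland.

1.94 km

Excess crust Δ = 41.3 km − 29.1 km = 12.2 km, split between elevation h and root r with h + r = Δ.
Airy balance ρ_c h = (ρ_m − ρ_c) r gives r = h ρ_c/(ρ_m − ρ_c), so h (1 + ρ_c/(ρ_m − ρ_c)) = Δ, i.e. h = Δ (ρ_m − ρ_c)/ρ_m.
h = 12.2 km × 0.53/3.33 = 1.94 km.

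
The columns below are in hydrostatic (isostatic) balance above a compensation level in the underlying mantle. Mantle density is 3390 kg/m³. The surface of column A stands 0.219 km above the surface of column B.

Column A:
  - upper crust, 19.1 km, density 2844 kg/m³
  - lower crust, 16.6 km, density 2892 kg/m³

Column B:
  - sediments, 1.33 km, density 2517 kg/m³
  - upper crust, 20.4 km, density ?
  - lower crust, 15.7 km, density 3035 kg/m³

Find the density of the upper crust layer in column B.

2840 kg/m³

Take the compensation level at the base of the deeper column (depth z_c below the surface of column A) and equate Σ ρ_i t_i down to z_c; mantle fills any gap and the z_c terms cancel.
Column A: 19.1×2844 + 16.6×2892 + (z_c − 35.7)×3390
Column B: 0.219×0 + 1.33×2517 + 20.4×ρ + 15.7×3035 + (z_c − 0.219 − 37.43)×3390
The z_c×3390 term appears on both sides and cancels. Collect the known terms of each column as K = Σ(ρt)_known − 3390 × (depth of known layers): K_A = 102327.6 − 3390×35.7 = −18695.4; K_B = 50997.11 − 3390×(0.219 + 37.43) = −76633.
Balance: K_A = K_B + 20.4×ρ, so ρ = (K_A − K_B)/20.4 = 57937.6/20.4 = 2840 kg/m³.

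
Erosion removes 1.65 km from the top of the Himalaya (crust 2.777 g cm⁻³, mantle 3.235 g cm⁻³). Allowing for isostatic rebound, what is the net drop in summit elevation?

0.234 km

Rebound u = e ρ_c/ρ_m = 1.65 km × 2.777/3.235 = 1.416 km.
Net surface drop = e − u = 1.65 km − 1.416 km = e (ρ_m − ρ_c)/ρ_m = 0.234 km.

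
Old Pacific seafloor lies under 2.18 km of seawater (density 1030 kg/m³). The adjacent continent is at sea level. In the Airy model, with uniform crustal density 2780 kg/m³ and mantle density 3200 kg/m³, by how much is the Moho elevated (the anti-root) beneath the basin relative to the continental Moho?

9.08 km

By Archimedes' principle applied to the lithosphere: replacing crust with seawater at the top is compensated by replacing crust with mantle at the base: d (ρ_c − ρ_w) = a (ρ_m − ρ_c).
a = d (ρ_c − ρ_w)/(ρ_m − ρ_c) = 2.18 km × 1750/420 = 9.08 km.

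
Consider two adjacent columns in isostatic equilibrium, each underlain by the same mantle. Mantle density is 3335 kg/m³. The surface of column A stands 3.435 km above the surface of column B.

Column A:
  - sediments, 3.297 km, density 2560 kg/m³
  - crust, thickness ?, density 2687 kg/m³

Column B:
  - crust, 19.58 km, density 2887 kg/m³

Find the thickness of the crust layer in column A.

Take the compensation level at the base of the deeper column (depth z_c below the surface of column A) and equate Σ ρ_i t_i down to z_c; mantle fills any gap and the z_c terms cancel.
Column A: 3.297×2560 + x×2687 + (z_c − 3.297 − x)×3335
Column B: 3.435×0 + 19.58×2887 + (z_c − 3.435 − 19.58)×3335
The z_c×3335 term appears on both sides and cancels. Collect the known terms of each column as K = Σ(ρt)_known − 3335 × (depth of known layers): K_A = 8440.32 − 3335×3.297 = −2555.175; K_B = 56527.46 − 3335×(3.435 + 19.58) = −20227.565.
Balance: K_A − x×(3335 − 2687) = K_B, so x = (K_A − K_B)/(3335 − 2687) = 17672.4/648 = 27.3 km.

27.3 km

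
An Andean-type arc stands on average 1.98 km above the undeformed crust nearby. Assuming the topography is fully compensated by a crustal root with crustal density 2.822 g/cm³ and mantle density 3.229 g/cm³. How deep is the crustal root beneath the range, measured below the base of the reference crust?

By Archimedes' principle applied to the lithosphere: the weight of the topography is balanced by the buoyancy of the root, ρ_c h = (ρ_m − ρ_c) r.
r = h · ρ_c / (ρ_m − ρ_c) = 1.98 km × 2.822 / (3.229 − 2.822) = 13.7 km.

13.7 km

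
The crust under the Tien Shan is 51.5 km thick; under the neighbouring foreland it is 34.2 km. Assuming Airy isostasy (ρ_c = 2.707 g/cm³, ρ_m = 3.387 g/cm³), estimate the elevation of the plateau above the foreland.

Excess crust Δ = 51.5 km − 34.2 km = 17.3 km, split between elevation h and root r with h + r = Δ.
Airy balance ρ_c h = (ρ_m − ρ_c) r gives r = h ρ_c/(ρ_m − ρ_c), so h (1 + ρ_c/(ρ_m − ρ_c)) = Δ, i.e. h = Δ (ρ_m − ρ_c)/ρ_m.
h = 17.3 km × 0.68/3.387 = 3.47 km.

3.47 km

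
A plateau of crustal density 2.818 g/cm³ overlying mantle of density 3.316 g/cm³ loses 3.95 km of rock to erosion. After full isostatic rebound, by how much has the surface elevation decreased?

0.593 km

Rebound u = e ρ_c/ρ_m = 3.95 km × 2.818/3.316 = 3.357 km.
Net surface drop = e − u = 3.95 km − 3.357 km = e (ρ_m − ρ_c)/ρ_m = 0.593 km.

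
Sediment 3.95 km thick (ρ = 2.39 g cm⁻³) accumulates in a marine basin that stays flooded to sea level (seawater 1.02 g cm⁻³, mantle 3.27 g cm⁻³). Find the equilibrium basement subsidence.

Submarine loading: the sediment displaces seawater, and the subsidence is in turn flooded, so s (ρ_m − ρ_w) = t (ρ_sed − ρ_w).
s = 3.95 km × (2.39 − 1.02) / (3.27 − 1.02) = 2.41 km.

2.41 km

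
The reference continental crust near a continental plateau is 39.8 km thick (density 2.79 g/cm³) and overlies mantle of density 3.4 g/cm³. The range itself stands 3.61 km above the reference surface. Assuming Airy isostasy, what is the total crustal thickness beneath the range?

59.9 km

Root depth r = h ρ_c / (ρ_m − ρ_c) = 3.61 km × 2.79 / 0.61 = 16.51 km.
Total thickness = T + h + r = 39.8 km + 3.61 km + 16.51 km = 59.9 km.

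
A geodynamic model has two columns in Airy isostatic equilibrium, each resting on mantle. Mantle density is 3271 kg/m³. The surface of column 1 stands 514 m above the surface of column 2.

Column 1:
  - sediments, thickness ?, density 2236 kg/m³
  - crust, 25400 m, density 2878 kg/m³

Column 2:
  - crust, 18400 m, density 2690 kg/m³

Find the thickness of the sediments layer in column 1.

Take the compensation level at the base of the deeper column (depth z_c below the surface of column 1) and equate Σ ρ_i t_i down to z_c; mantle fills any gap and the z_c terms cancel.
Column 1: x×2236 + 25400×2878 + (z_c − 25400 − x)×3271
Column 2: 514×0 + 18400×2690 + (z_c − 514 − 18400)×3271
The z_c×3271 term appears on both sides and cancels. Collect the known terms of each column as K = Σ(ρt)_known − 3271 × (depth of known layers): K_1 = 73101200 − 3271×25400 = −9982200; K_2 = 49496000 − 3271×(514 + 18400) = −12371694.
Balance: K_1 − x×(3271 − 2236) = K_2, so x = (K_1 − K_2)/(3271 − 2236) = 2389490/1035 = 2310 m.

2310 m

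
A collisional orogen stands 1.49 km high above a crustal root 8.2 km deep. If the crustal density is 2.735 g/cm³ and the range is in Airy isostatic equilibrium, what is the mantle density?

Airy balance: ρ_c h = (ρ_m − ρ_c) r → ρ_m = ρ_c (1 + h/r).
ρ_m = 2.735 × (1 + 1.49 km/8.2 km) = 3.23 g/cm³.

3.23 g/cm³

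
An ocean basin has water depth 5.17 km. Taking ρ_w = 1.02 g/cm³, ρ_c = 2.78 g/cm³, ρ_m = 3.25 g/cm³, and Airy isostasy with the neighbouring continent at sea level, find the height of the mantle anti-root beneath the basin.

19.4 km

Equating mass per unit area of the two columns: replacing crust with seawater at the top is compensated by replacing crust with mantle at the base: d (ρ_c − ρ_w) = a (ρ_m − ρ_c).
a = d (ρ_c − ρ_w)/(ρ_m − ρ_c) = 5.17 km × 1.76/0.47 = 19.4 km.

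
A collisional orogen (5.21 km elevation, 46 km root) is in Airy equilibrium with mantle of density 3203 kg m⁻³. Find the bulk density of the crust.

2880 kg m⁻³

ρ_c h = (ρ_m − ρ_c) r → ρ_c (h + r) = ρ_m r → ρ_c = ρ_m r / (h + r).
ρ_c = 3203 × 46 km / (5.21 km + 46 km) = 2880 kg m⁻³.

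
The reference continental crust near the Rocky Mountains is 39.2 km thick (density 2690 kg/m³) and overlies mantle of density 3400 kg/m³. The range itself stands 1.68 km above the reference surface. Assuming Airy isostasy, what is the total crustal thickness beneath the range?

47.2 km

Root depth r = h ρ_c / (ρ_m − ρ_c) = 1.68 km × 2690 / 710 = 6.365 km.
Total thickness = T + h + r = 39.2 km + 1.68 km + 6.365 km = 47.2 km.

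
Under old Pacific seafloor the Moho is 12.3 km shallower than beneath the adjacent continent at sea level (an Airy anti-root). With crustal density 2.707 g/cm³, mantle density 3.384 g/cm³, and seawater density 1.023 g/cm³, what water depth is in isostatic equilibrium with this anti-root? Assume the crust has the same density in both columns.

4.94 km

Replacing a thickness d of crust by seawater at the top must be balanced by replacing crust with mantle at the base: d (ρ_c − ρ_w) = a (ρ_m − ρ_c).
d = a (ρ_m − ρ_c)/(ρ_c − ρ_w) = 12.3 km × 0.677/1.684 = 4.94 km.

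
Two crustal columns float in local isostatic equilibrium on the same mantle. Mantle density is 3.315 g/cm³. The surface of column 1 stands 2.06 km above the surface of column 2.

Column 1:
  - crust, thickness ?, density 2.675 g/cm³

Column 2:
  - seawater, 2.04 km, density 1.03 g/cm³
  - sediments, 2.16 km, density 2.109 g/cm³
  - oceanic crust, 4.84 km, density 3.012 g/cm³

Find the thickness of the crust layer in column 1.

24.3 km

Take the compensation level at the base of the deeper column (depth z_c below the surface of column 1) and equate Σ ρ_i t_i down to z_c; mantle fills any gap and the z_c terms cancel.
Column 1: x×2.675 + (z_c − 0 − x)×3.315
Column 2: 2.06×0 + 2.04×1.03 + 2.16×2.109 + 4.84×3.012 + (z_c − 2.06 − 9.04)×3.315
The z_c×3.315 term appears on both sides and cancels. Collect the known terms of each column as K = Σ(ρt)_known − 3.315 × (depth of known layers): K_1 = 0 − 3.315×0 = 0; K_2 = 21.23472 − 3.315×(2.06 + 9.04) = −15.56178.
Balance: K_1 − x×(3.315 − 2.675) = K_2, so x = (K_1 − K_2)/(3.315 − 2.675) = 15.5618/0.64 = 24.3 km.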